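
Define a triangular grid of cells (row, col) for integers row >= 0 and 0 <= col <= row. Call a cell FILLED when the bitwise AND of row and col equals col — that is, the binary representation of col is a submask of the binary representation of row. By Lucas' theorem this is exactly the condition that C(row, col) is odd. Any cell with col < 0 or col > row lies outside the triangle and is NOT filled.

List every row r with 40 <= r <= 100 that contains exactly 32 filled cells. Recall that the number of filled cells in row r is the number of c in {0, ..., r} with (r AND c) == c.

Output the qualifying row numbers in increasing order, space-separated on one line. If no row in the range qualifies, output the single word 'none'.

Answer: 47 55 59 61 62 79 87 91 93 94

Derivation:
Row r has 2^popcount(r) filled cells, so we need popcount(r) = log2(32) = 5.
Scan r = 40..100 and keep those with exactly 5 one-bits:
r=40=101000 popcount=2 -> skip
r=41=101001 popcount=3 -> skip
r=42=101010 popcount=3 -> skip
r=43=101011 popcount=4 -> skip
r=44=101100 popcount=3 -> skip
r=45=101101 popcount=4 -> skip
r=46=101110 popcount=4 -> skip
r=47=101111 popcount=5 -> KEEP
r=48=110000 popcount=2 -> skip
r=49=110001 popcount=3 -> skip
r=50=110010 popcount=3 -> skip
r=51=110011 popcount=4 -> skip
r=52=110100 popcount=3 -> skip
r=53=110101 popcount=4 -> skip
r=54=110110 popcount=4 -> skip
r=55=110111 popcount=5 -> KEEP
r=56=111000 popcount=3 -> skip
r=57=111001 popcount=4 -> skip
r=58=111010 popcount=4 -> skip
r=59=111011 popcount=5 -> KEEP
r=60=111100 popcount=4 -> skip
r=61=111101 popcount=5 -> KEEP
r=62=111110 popcount=5 -> KEEP
r=63=111111 popcount=6 -> skip
r=64=1000000 popcount=1 -> skip
r=65=1000001 popcount=2 -> skip
r=66=1000010 popcount=2 -> skip
r=67=1000011 popcount=3 -> skip
r=68=1000100 popcount=2 -> skip
r=69=1000101 popcount=3 -> skip
r=70=1000110 popcount=3 -> skip
r=71=1000111 popcount=4 -> skip
r=72=1001000 popcount=2 -> skip
r=73=1001001 popcount=3 -> skip
r=74=1001010 popcount=3 -> skip
r=75=1001011 popcount=4 -> skip
r=76=1001100 popcount=3 -> skip
r=77=1001101 popcount=4 -> skip
r=78=1001110 popcount=4 -> skip
r=79=1001111 popcount=5 -> KEEP
r=80=1010000 popcount=2 -> skip
r=81=1010001 popcount=3 -> skip
r=82=1010010 popcount=3 -> skip
r=83=1010011 popcount=4 -> skip
r=84=1010100 popcount=3 -> skip
r=85=1010101 popcount=4 -> skip
r=86=1010110 popcount=4 -> skip
r=87=1010111 popcount=5 -> KEEP
r=88=1011000 popcount=3 -> skip
r=89=1011001 popcount=4 -> skip
r=90=1011010 popcount=4 -> skip
r=91=1011011 popcount=5 -> KEEP
r=92=1011100 popcount=4 -> skip
r=93=1011101 popcount=5 -> KEEP
r=94=1011110 popcount=5 -> KEEP
r=95=1011111 popcount=6 -> skip
r=96=1100000 popcount=2 -> skip
r=97=1100001 popcount=3 -> skip
r=98=1100010 popcount=3 -> skip
r=99=1100011 popcount=4 -> skip
r=100=1100100 popcount=3 -> skip
Kept rows: 47 55 59 61 62 79 87 91 93 94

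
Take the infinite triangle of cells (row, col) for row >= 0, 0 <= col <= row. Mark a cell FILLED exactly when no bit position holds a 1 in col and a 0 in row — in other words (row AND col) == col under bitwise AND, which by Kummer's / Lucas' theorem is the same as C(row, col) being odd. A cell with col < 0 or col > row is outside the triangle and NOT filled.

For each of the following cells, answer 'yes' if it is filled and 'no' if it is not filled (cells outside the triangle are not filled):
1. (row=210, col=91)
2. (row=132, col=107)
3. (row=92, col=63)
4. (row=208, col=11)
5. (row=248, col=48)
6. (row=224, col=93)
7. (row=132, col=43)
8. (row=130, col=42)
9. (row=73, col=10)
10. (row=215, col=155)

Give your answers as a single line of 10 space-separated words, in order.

(210,91): row=0b11010010, col=0b1011011, row AND col = 0b1010010 = 82; 82 != 91 -> empty
(132,107): row=0b10000100, col=0b1101011, row AND col = 0b0 = 0; 0 != 107 -> empty
(92,63): row=0b1011100, col=0b111111, row AND col = 0b11100 = 28; 28 != 63 -> empty
(208,11): row=0b11010000, col=0b1011, row AND col = 0b0 = 0; 0 != 11 -> empty
(248,48): row=0b11111000, col=0b110000, row AND col = 0b110000 = 48; 48 == 48 -> filled
(224,93): row=0b11100000, col=0b1011101, row AND col = 0b1000000 = 64; 64 != 93 -> empty
(132,43): row=0b10000100, col=0b101011, row AND col = 0b0 = 0; 0 != 43 -> empty
(130,42): row=0b10000010, col=0b101010, row AND col = 0b10 = 2; 2 != 42 -> empty
(73,10): row=0b1001001, col=0b1010, row AND col = 0b1000 = 8; 8 != 10 -> empty
(215,155): row=0b11010111, col=0b10011011, row AND col = 0b10010011 = 147; 147 != 155 -> empty

Answer: no no no no yes no no no no no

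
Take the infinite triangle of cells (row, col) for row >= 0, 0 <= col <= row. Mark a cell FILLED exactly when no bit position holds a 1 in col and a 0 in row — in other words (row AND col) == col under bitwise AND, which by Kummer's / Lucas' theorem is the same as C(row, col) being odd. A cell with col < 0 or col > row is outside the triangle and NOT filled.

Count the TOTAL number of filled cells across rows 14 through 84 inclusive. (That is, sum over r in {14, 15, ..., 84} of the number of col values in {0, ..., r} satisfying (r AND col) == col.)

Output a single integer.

r14=1110 pc3: +8 =8
r15=1111 pc4: +16 =24
r16=10000 pc1: +2 =26
r17=10001 pc2: +4 =30
r18=10010 pc2: +4 =34
r19=10011 pc3: +8 =42
r20=10100 pc2: +4 =46
r21=10101 pc3: +8 =54
r22=10110 pc3: +8 =62
r23=10111 pc4: +16 =78
r24=11000 pc2: +4 =82
r25=11001 pc3: +8 =90
r26=11010 pc3: +8 =98
r27=11011 pc4: +16 =114
r28=11100 pc3: +8 =122
r29=11101 pc4: +16 =138
r30=11110 pc4: +16 =154
r31=11111 pc5: +32 =186
r32=100000 pc1: +2 =188
r33=100001 pc2: +4 =192
r34=100010 pc2: +4 =196
r35=100011 pc3: +8 =204
r36=100100 pc2: +4 =208
r37=100101 pc3: +8 =216
r38=100110 pc3: +8 =224
r39=100111 pc4: +16 =240
r40=101000 pc2: +4 =244
r41=101001 pc3: +8 =252
r42=101010 pc3: +8 =260
r43=101011 pc4: +16 =276
r44=101100 pc3: +8 =284
r45=101101 pc4: +16 =300
r46=101110 pc4: +16 =316
r47=101111 pc5: +32 =348
r48=110000 pc2: +4 =352
r49=110001 pc3: +8 =360
r50=110010 pc3: +8 =368
r51=110011 pc4: +16 =384
r52=110100 pc3: +8 =392
r53=110101 pc4: +16 =408
r54=110110 pc4: +16 =424
r55=110111 pc5: +32 =456
r56=111000 pc3: +8 =464
r57=111001 pc4: +16 =480
r58=111010 pc4: +16 =496
r59=111011 pc5: +32 =528
r60=111100 pc4: +16 =544
r61=111101 pc5: +32 =576
r62=111110 pc5: +32 =608
r63=111111 pc6: +64 =672
r64=1000000 pc1: +2 =674
r65=1000001 pc2: +4 =678
r66=1000010 pc2: +4 =682
r67=1000011 pc3: +8 =690
r68=1000100 pc2: +4 =694
r69=1000101 pc3: +8 =702
r70=1000110 pc3: +8 =710
r71=1000111 pc4: +16 =726
r72=1001000 pc2: +4 =730
r73=1001001 pc3: +8 =738
r74=1001010 pc3: +8 =746
r75=1001011 pc4: +16 =762
r76=1001100 pc3: +8 =770
r77=1001101 pc4: +16 =786
r78=1001110 pc4: +16 =802
r79=1001111 pc5: +32 =834
r80=1010000 pc2: +4 =838
r81=1010001 pc3: +8 =846
r82=1010010 pc3: +8 =854
r83=1010011 pc4: +16 =870
r84=1010100 pc3: +8 =878

Answer: 878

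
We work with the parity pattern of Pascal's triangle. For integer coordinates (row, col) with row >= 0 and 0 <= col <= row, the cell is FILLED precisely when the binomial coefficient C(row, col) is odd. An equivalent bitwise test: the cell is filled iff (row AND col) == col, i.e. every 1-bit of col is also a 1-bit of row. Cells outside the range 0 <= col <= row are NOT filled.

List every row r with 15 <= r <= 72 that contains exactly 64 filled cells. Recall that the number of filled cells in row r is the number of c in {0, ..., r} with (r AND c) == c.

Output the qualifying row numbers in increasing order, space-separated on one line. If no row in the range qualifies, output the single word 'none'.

Answer: 63

Derivation:
Row r has 2^popcount(r) filled cells, so we need popcount(r) = log2(64) = 6.
Scan r = 15..72 and keep those with exactly 6 one-bits:
r=15=1111 popcount=4 -> skip
r=16=10000 popcount=1 -> skip
r=17=10001 popcount=2 -> skip
r=18=10010 popcount=2 -> skip
r=19=10011 popcount=3 -> skip
r=20=10100 popcount=2 -> skip
r=21=10101 popcount=3 -> skip
r=22=10110 popcount=3 -> skip
r=23=10111 popcount=4 -> skip
r=24=11000 popcount=2 -> skip
r=25=11001 popcount=3 -> skip
r=26=11010 popcount=3 -> skip
r=27=11011 popcount=4 -> skip
r=28=11100 popcount=3 -> skip
r=29=11101 popcount=4 -> skip
r=30=11110 popcount=4 -> skip
r=31=11111 popcount=5 -> skip
r=32=100000 popcount=1 -> skip
r=33=100001 popcount=2 -> skip
r=34=100010 popcount=2 -> skip
r=35=100011 popcount=3 -> skip
r=36=100100 popcount=2 -> skip
r=37=100101 popcount=3 -> skip
r=38=100110 popcount=3 -> skip
r=39=100111 popcount=4 -> skip
r=40=101000 popcount=2 -> skip
r=41=101001 popcount=3 -> skip
r=42=101010 popcount=3 -> skip
r=43=101011 popcount=4 -> skip
r=44=101100 popcount=3 -> skip
r=45=101101 popcount=4 -> skip
r=46=101110 popcount=4 -> skip
r=47=101111 popcount=5 -> skip
r=48=110000 popcount=2 -> skip
r=49=110001 popcount=3 -> skip
r=50=110010 popcount=3 -> skip
r=51=110011 popcount=4 -> skip
r=52=110100 popcount=3 -> skip
r=53=110101 popcount=4 -> skip
r=54=110110 popcount=4 -> skip
r=55=110111 popcount=5 -> skip
r=56=111000 popcount=3 -> skip
r=57=111001 popcount=4 -> skip
r=58=111010 popcount=4 -> skip
r=59=111011 popcount=5 -> skip
r=60=111100 popcount=4 -> skip
r=61=111101 popcount=5 -> skip
r=62=111110 popcount=5 -> skip
r=63=111111 popcount=6 -> KEEP
r=64=1000000 popcount=1 -> skip
r=65=1000001 popcount=2 -> skip
r=66=1000010 popcount=2 -> skip
r=67=1000011 popcount=3 -> skip
r=68=1000100 popcount=2 -> skip
r=69=1000101 popcount=3 -> skip
r=70=1000110 popcount=3 -> skip
r=71=1000111 popcount=4 -> skip
r=72=1001000 popcount=2 -> skip
Kept rows: 63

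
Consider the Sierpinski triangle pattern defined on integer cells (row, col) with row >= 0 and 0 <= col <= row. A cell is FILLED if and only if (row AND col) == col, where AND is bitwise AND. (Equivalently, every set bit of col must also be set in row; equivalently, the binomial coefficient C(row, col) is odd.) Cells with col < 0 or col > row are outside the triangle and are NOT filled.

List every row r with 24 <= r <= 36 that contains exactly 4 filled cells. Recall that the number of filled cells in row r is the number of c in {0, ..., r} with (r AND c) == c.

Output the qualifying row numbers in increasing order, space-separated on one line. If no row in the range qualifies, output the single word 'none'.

Row r has 2^popcount(r) filled cells, so we need popcount(r) = log2(4) = 2.
Scan r = 24..36 and keep those with exactly 2 one-bits:
r=24=11000 popcount=2 -> KEEP
r=25=11001 popcount=3 -> skip
r=26=11010 popcount=3 -> skip
r=27=11011 popcount=4 -> skip
r=28=11100 popcount=3 -> skip
r=29=11101 popcount=4 -> skip
r=30=11110 popcount=4 -> skip
r=31=11111 popcount=5 -> skip
r=32=100000 popcount=1 -> skip
r=33=100001 popcount=2 -> KEEP
r=34=100010 popcount=2 -> KEEP
r=35=100011 popcount=3 -> skip
r=36=100100 popcount=2 -> KEEP
Kept rows: 24 33 34 36

Answer: 24 33 34 36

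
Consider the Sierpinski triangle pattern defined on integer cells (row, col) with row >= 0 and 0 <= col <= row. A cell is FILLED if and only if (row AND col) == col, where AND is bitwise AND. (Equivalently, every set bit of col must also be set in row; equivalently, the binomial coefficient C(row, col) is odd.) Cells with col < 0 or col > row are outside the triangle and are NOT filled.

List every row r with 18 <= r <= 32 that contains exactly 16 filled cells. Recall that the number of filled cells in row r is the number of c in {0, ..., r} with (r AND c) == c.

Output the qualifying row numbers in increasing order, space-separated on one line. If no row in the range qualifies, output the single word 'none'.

Answer: 23 27 29 30

Derivation:
Row r has 2^popcount(r) filled cells, so we need popcount(r) = log2(16) = 4.
Scan r = 18..32 and keep those with exactly 4 one-bits:
r=18=10010 popcount=2 -> skip
r=19=10011 popcount=3 -> skip
r=20=10100 popcount=2 -> skip
r=21=10101 popcount=3 -> skip
r=22=10110 popcount=3 -> skip
r=23=10111 popcount=4 -> KEEP
r=24=11000 popcount=2 -> skip
r=25=11001 popcount=3 -> skip
r=26=11010 popcount=3 -> skip
r=27=11011 popcount=4 -> KEEP
r=28=11100 popcount=3 -> skip
r=29=11101 popcount=4 -> KEEP
r=30=11110 popcount=4 -> KEEP
r=31=11111 popcount=5 -> skip
r=32=100000 popcount=1 -> skip
Kept rows: 23 27 29 30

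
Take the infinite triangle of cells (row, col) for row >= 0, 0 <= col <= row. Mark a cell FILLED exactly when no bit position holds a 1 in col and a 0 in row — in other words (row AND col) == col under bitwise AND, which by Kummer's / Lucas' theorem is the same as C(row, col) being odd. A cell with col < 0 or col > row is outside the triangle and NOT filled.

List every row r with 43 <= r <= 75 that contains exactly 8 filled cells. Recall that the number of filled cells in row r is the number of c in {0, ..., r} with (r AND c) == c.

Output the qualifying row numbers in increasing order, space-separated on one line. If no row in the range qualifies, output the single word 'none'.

Answer: 44 49 50 52 56 67 69 70 73 74

Derivation:
Row r has 2^popcount(r) filled cells, so we need popcount(r) = log2(8) = 3.
Scan r = 43..75 and keep those with exactly 3 one-bits:
r=43=101011 popcount=4 -> skip
r=44=101100 popcount=3 -> KEEP
r=45=101101 popcount=4 -> skip
r=46=101110 popcount=4 -> skip
r=47=101111 popcount=5 -> skip
r=48=110000 popcount=2 -> skip
r=49=110001 popcount=3 -> KEEP
r=50=110010 popcount=3 -> KEEP
r=51=110011 popcount=4 -> skip
r=52=110100 popcount=3 -> KEEP
r=53=110101 popcount=4 -> skip
r=54=110110 popcount=4 -> skip
r=55=110111 popcount=5 -> skip
r=56=111000 popcount=3 -> KEEP
r=57=111001 popcount=4 -> skip
r=58=111010 popcount=4 -> skip
r=59=111011 popcount=5 -> skip
r=60=111100 popcount=4 -> skip
r=61=111101 popcount=5 -> skip
r=62=111110 popcount=5 -> skip
r=63=111111 popcount=6 -> skip
r=64=1000000 popcount=1 -> skip
r=65=1000001 popcount=2 -> skip
r=66=1000010 popcount=2 -> skip
r=67=1000011 popcount=3 -> KEEP
r=68=1000100 popcount=2 -> skip
r=69=1000101 popcount=3 -> KEEP
r=70=1000110 popcount=3 -> KEEP
r=71=1000111 popcount=4 -> skip
r=72=1001000 popcount=2 -> skip
r=73=1001001 popcount=3 -> KEEP
r=74=1001010 popcount=3 -> KEEP
r=75=1001011 popcount=4 -> skip
Kept rows: 44 49 50 52 56 67 69 70 73 74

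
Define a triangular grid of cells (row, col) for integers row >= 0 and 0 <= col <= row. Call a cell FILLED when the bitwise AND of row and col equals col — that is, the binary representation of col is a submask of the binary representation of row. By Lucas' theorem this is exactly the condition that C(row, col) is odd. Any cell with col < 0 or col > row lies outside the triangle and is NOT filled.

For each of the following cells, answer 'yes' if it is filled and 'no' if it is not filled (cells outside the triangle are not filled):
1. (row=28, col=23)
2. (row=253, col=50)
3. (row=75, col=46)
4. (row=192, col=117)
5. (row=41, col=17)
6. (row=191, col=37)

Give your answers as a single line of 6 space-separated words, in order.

Answer: no no no no no yes

Derivation:
(28,23): row=0b11100, col=0b10111, row AND col = 0b10100 = 20; 20 != 23 -> empty
(253,50): row=0b11111101, col=0b110010, row AND col = 0b110000 = 48; 48 != 50 -> empty
(75,46): row=0b1001011, col=0b101110, row AND col = 0b1010 = 10; 10 != 46 -> empty
(192,117): row=0b11000000, col=0b1110101, row AND col = 0b1000000 = 64; 64 != 117 -> empty
(41,17): row=0b101001, col=0b10001, row AND col = 0b1 = 1; 1 != 17 -> empty
(191,37): row=0b10111111, col=0b100101, row AND col = 0b100101 = 37; 37 == 37 -> filled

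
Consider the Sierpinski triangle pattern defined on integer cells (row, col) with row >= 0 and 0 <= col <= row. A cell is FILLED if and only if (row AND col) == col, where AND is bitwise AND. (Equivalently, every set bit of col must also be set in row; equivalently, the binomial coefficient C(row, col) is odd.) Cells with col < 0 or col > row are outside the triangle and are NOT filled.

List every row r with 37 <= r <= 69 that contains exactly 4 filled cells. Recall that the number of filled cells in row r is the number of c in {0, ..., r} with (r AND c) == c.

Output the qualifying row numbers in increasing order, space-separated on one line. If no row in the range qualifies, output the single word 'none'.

Row r has 2^popcount(r) filled cells, so we need popcount(r) = log2(4) = 2.
Scan r = 37..69 and keep those with exactly 2 one-bits:
r=37=100101 popcount=3 -> skip
r=38=100110 popcount=3 -> skip
r=39=100111 popcount=4 -> skip
r=40=101000 popcount=2 -> KEEP
r=41=101001 popcount=3 -> skip
r=42=101010 popcount=3 -> skip
r=43=101011 popcount=4 -> skip
r=44=101100 popcount=3 -> skip
r=45=101101 popcount=4 -> skip
r=46=101110 popcount=4 -> skip
r=47=101111 popcount=5 -> skip
r=48=110000 popcount=2 -> KEEP
r=49=110001 popcount=3 -> skip
r=50=110010 popcount=3 -> skip
r=51=110011 popcount=4 -> skip
r=52=110100 popcount=3 -> skip
r=53=110101 popcount=4 -> skip
r=54=110110 popcount=4 -> skip
r=55=110111 popcount=5 -> skip
r=56=111000 popcount=3 -> skip
r=57=111001 popcount=4 -> skip
r=58=111010 popcount=4 -> skip
r=59=111011 popcount=5 -> skip
r=60=111100 popcount=4 -> skip
r=61=111101 popcount=5 -> skip
r=62=111110 popcount=5 -> skip
r=63=111111 popcount=6 -> skip
r=64=1000000 popcount=1 -> skip
r=65=1000001 popcount=2 -> KEEP
r=66=1000010 popcount=2 -> KEEP
r=67=1000011 popcount=3 -> skip
r=68=1000100 popcount=2 -> KEEP
r=69=1000101 popcount=3 -> skip
Kept rows: 40 48 65 66 68

Answer: 40 48 65 66 68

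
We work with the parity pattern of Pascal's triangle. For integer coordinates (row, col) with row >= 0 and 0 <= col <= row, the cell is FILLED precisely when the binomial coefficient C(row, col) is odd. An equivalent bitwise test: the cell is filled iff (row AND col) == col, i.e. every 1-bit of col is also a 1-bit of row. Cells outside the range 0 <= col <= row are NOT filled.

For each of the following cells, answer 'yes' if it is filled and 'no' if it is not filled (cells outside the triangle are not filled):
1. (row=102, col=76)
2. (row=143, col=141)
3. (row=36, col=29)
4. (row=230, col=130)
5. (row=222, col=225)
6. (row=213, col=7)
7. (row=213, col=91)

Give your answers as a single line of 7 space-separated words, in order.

Answer: no yes no yes no no no

Derivation:
(102,76): row=0b1100110, col=0b1001100, row AND col = 0b1000100 = 68; 68 != 76 -> empty
(143,141): row=0b10001111, col=0b10001101, row AND col = 0b10001101 = 141; 141 == 141 -> filled
(36,29): row=0b100100, col=0b11101, row AND col = 0b100 = 4; 4 != 29 -> empty
(230,130): row=0b11100110, col=0b10000010, row AND col = 0b10000010 = 130; 130 == 130 -> filled
(222,225): col outside [0, 222] -> not filled
(213,7): row=0b11010101, col=0b111, row AND col = 0b101 = 5; 5 != 7 -> empty
(213,91): row=0b11010101, col=0b1011011, row AND col = 0b1010001 = 81; 81 != 91 -> empty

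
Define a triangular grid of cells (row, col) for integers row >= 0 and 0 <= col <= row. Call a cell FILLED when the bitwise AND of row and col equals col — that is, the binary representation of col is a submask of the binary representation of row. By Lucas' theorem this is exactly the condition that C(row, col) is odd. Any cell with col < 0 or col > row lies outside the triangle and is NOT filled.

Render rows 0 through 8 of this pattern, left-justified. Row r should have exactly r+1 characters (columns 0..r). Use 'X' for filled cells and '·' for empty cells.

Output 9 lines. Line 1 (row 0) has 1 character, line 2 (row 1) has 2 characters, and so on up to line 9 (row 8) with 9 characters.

Answer: X
XX
X·X
XXXX
X···X
XX··XX
X·X·X·X
XXXXXXXX
X·······X

Derivation:
r0=0: X
r1=1: XX
r2=10: X·X
r3=11: XXXX
r4=100: X···X
r5=101: XX··XX
r6=110: X·X·X·X
r7=111: XXXXXXXX
r8=1000: X·······X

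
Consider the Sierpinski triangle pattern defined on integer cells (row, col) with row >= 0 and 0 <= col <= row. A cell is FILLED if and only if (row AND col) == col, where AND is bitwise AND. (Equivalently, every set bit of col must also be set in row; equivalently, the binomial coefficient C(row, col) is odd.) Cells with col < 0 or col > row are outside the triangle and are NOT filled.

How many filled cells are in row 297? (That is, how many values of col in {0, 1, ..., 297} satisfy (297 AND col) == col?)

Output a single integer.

297 in binary = 100101001
popcount(297) = number of 1-bits in 100101001 = 4
A col c satisfies (297 AND c) == c iff every set bit of c is also set in 297; each of the 4 set bits of 297 can independently be on or off in c.
count = 2^4 = 16

Answer: 16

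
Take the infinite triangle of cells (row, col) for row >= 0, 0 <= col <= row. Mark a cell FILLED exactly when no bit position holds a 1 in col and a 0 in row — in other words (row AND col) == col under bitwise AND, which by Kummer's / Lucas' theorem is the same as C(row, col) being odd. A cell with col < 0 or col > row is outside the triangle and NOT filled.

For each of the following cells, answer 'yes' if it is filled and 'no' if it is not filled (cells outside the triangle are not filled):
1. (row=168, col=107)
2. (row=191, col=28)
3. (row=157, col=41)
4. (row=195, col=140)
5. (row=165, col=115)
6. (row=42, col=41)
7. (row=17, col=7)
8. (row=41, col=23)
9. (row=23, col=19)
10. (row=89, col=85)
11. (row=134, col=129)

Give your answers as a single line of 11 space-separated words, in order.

(168,107): row=0b10101000, col=0b1101011, row AND col = 0b101000 = 40; 40 != 107 -> empty
(191,28): row=0b10111111, col=0b11100, row AND col = 0b11100 = 28; 28 == 28 -> filled
(157,41): row=0b10011101, col=0b101001, row AND col = 0b1001 = 9; 9 != 41 -> empty
(195,140): row=0b11000011, col=0b10001100, row AND col = 0b10000000 = 128; 128 != 140 -> empty
(165,115): row=0b10100101, col=0b1110011, row AND col = 0b100001 = 33; 33 != 115 -> empty
(42,41): row=0b101010, col=0b101001, row AND col = 0b101000 = 40; 40 != 41 -> empty
(17,7): row=0b10001, col=0b111, row AND col = 0b1 = 1; 1 != 7 -> empty
(41,23): row=0b101001, col=0b10111, row AND col = 0b1 = 1; 1 != 23 -> empty
(23,19): row=0b10111, col=0b10011, row AND col = 0b10011 = 19; 19 == 19 -> filled
(89,85): row=0b1011001, col=0b1010101, row AND col = 0b1010001 = 81; 81 != 85 -> empty
(134,129): row=0b10000110, col=0b10000001, row AND col = 0b10000000 = 128; 128 != 129 -> empty

Answer: no yes no no no no no no yes no no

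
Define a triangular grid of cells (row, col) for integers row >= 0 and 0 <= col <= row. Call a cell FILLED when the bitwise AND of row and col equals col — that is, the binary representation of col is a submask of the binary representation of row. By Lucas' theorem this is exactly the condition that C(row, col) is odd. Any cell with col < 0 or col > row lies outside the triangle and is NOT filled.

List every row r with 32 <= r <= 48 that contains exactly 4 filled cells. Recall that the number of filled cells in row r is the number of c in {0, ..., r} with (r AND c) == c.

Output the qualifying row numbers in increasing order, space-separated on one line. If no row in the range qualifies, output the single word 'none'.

Answer: 33 34 36 40 48

Derivation:
Row r has 2^popcount(r) filled cells, so we need popcount(r) = log2(4) = 2.
Scan r = 32..48 and keep those with exactly 2 one-bits:
r=32=100000 popcount=1 -> skip
r=33=100001 popcount=2 -> KEEP
r=34=100010 popcount=2 -> KEEP
r=35=100011 popcount=3 -> skip
r=36=100100 popcount=2 -> KEEP
r=37=100101 popcount=3 -> skip
r=38=100110 popcount=3 -> skip
r=39=100111 popcount=4 -> skip
r=40=101000 popcount=2 -> KEEP
r=41=101001 popcount=3 -> skip
r=42=101010 popcount=3 -> skip
r=43=101011 popcount=4 -> skip
r=44=101100 popcount=3 -> skip
r=45=101101 popcount=4 -> skip
r=46=101110 popcount=4 -> skip
r=47=101111 popcount=5 -> skip
r=48=110000 popcount=2 -> KEEP
Kept rows: 33 34 36 40 48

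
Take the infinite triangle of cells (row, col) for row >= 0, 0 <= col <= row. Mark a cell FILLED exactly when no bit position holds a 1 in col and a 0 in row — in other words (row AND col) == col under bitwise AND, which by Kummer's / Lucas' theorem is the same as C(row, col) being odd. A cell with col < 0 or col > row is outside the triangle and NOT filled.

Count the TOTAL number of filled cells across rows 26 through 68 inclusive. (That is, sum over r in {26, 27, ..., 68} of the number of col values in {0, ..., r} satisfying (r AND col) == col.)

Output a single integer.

r26=11010 pc3: +8 =8
r27=11011 pc4: +16 =24
r28=11100 pc3: +8 =32
r29=11101 pc4: +16 =48
r30=11110 pc4: +16 =64
r31=11111 pc5: +32 =96
r32=100000 pc1: +2 =98
r33=100001 pc2: +4 =102
r34=100010 pc2: +4 =106
r35=100011 pc3: +8 =114
r36=100100 pc2: +4 =118
r37=100101 pc3: +8 =126
r38=100110 pc3: +8 =134
r39=100111 pc4: +16 =150
r40=101000 pc2: +4 =154
r41=101001 pc3: +8 =162
r42=101010 pc3: +8 =170
r43=101011 pc4: +16 =186
r44=101100 pc3: +8 =194
r45=101101 pc4: +16 =210
r46=101110 pc4: +16 =226
r47=101111 pc5: +32 =258
r48=110000 pc2: +4 =262
r49=110001 pc3: +8 =270
r50=110010 pc3: +8 =278
r51=110011 pc4: +16 =294
r52=110100 pc3: +8 =302
r53=110101 pc4: +16 =318
r54=110110 pc4: +16 =334
r55=110111 pc5: +32 =366
r56=111000 pc3: +8 =374
r57=111001 pc4: +16 =390
r58=111010 pc4: +16 =406
r59=111011 pc5: +32 =438
r60=111100 pc4: +16 =454
r61=111101 pc5: +32 =486
r62=111110 pc5: +32 =518
r63=111111 pc6: +64 =582
r64=1000000 pc1: +2 =584
r65=1000001 pc2: +4 =588
r66=1000010 pc2: +4 =592
r67=1000011 pc3: +8 =600
r68=1000100 pc2: +4 =604

Answer: 604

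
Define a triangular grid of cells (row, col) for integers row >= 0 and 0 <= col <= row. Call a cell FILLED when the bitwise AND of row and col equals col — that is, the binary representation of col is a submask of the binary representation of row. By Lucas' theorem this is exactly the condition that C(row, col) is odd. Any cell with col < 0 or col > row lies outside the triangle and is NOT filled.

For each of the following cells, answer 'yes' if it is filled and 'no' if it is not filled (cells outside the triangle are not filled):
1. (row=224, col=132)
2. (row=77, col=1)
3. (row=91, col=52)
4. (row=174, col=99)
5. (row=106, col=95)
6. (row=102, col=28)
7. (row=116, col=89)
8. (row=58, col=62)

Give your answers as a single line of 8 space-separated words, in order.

(224,132): row=0b11100000, col=0b10000100, row AND col = 0b10000000 = 128; 128 != 132 -> empty
(77,1): row=0b1001101, col=0b1, row AND col = 0b1 = 1; 1 == 1 -> filled
(91,52): row=0b1011011, col=0b110100, row AND col = 0b10000 = 16; 16 != 52 -> empty
(174,99): row=0b10101110, col=0b1100011, row AND col = 0b100010 = 34; 34 != 99 -> empty
(106,95): row=0b1101010, col=0b1011111, row AND col = 0b1001010 = 74; 74 != 95 -> empty
(102,28): row=0b1100110, col=0b11100, row AND col = 0b100 = 4; 4 != 28 -> empty
(116,89): row=0b1110100, col=0b1011001, row AND col = 0b1010000 = 80; 80 != 89 -> empty
(58,62): col outside [0, 58] -> not filled

Answer: no yes no no no no no no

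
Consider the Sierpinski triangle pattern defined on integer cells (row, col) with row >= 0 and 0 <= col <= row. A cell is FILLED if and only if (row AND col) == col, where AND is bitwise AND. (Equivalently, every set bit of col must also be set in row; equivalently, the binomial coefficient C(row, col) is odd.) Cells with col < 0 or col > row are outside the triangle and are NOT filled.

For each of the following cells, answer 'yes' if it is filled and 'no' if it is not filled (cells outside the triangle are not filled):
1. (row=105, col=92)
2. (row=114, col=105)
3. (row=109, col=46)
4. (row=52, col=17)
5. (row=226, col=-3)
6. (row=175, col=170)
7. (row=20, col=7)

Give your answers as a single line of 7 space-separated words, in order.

(105,92): row=0b1101001, col=0b1011100, row AND col = 0b1001000 = 72; 72 != 92 -> empty
(114,105): row=0b1110010, col=0b1101001, row AND col = 0b1100000 = 96; 96 != 105 -> empty
(109,46): row=0b1101101, col=0b101110, row AND col = 0b101100 = 44; 44 != 46 -> empty
(52,17): row=0b110100, col=0b10001, row AND col = 0b10000 = 16; 16 != 17 -> empty
(226,-3): col outside [0, 226] -> not filled
(175,170): row=0b10101111, col=0b10101010, row AND col = 0b10101010 = 170; 170 == 170 -> filled
(20,7): row=0b10100, col=0b111, row AND col = 0b100 = 4; 4 != 7 -> empty

Answer: no no no no no yes no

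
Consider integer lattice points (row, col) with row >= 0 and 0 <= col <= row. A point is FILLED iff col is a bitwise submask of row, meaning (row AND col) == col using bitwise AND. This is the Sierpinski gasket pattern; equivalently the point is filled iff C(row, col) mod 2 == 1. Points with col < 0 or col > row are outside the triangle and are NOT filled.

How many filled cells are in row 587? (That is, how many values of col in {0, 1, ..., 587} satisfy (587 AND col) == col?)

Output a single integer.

Answer: 32

Derivation:
587 in binary = 1001001011
popcount(587) = number of 1-bits in 1001001011 = 5
A col c satisfies (587 AND c) == c iff every set bit of c is also set in 587; each of the 5 set bits of 587 can independently be on or off in c.
count = 2^5 = 32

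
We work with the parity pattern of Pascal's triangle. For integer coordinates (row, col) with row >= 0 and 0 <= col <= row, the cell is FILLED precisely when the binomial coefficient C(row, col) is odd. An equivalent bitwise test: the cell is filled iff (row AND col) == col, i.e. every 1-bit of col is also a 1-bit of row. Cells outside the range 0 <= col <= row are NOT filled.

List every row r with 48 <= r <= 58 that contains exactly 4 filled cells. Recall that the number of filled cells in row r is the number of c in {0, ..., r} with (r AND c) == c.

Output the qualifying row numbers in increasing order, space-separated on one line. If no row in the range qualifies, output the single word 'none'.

Row r has 2^popcount(r) filled cells, so we need popcount(r) = log2(4) = 2.
Scan r = 48..58 and keep those with exactly 2 one-bits:
r=48=110000 popcount=2 -> KEEP
r=49=110001 popcount=3 -> skip
r=50=110010 popcount=3 -> skip
r=51=110011 popcount=4 -> skip
r=52=110100 popcount=3 -> skip
r=53=110101 popcount=4 -> skip
r=54=110110 popcount=4 -> skip
r=55=110111 popcount=5 -> skip
r=56=111000 popcount=3 -> skip
r=57=111001 popcount=4 -> skip
r=58=111010 popcount=4 -> skip
Kept rows: 48

Answer: 48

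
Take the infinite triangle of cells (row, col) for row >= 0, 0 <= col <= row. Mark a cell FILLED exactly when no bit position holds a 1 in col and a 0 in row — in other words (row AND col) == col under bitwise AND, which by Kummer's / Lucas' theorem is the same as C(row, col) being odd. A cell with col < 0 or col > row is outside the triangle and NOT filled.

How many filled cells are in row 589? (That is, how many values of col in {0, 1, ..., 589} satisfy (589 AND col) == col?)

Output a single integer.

Answer: 32

Derivation:
589 in binary = 1001001101
popcount(589) = number of 1-bits in 1001001101 = 5
A col c satisfies (589 AND c) == c iff every set bit of c is also set in 589; each of the 5 set bits of 589 can independently be on or off in c.
count = 2^5 = 32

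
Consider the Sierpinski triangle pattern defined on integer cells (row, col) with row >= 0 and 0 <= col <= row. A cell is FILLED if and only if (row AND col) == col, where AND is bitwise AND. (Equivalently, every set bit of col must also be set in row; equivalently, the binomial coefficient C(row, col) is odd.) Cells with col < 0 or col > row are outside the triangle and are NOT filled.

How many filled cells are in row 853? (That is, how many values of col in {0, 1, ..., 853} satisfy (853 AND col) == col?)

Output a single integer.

Answer: 64

Derivation:
853 in binary = 1101010101
popcount(853) = number of 1-bits in 1101010101 = 6
A col c satisfies (853 AND c) == c iff every set bit of c is also set in 853; each of the 6 set bits of 853 can independently be on or off in c.
count = 2^6 = 64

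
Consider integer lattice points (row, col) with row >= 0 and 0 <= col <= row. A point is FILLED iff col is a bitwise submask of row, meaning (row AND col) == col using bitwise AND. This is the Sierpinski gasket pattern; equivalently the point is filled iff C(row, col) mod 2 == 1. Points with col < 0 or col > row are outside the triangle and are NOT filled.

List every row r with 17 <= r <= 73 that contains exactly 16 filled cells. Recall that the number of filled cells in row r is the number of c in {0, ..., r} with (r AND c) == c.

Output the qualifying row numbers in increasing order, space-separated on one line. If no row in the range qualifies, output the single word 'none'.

Answer: 23 27 29 30 39 43 45 46 51 53 54 57 58 60 71

Derivation:
Row r has 2^popcount(r) filled cells, so we need popcount(r) = log2(16) = 4.
Scan r = 17..73 and keep those with exactly 4 one-bits:
r=17=10001 popcount=2 -> skip
r=18=10010 popcount=2 -> skip
r=19=10011 popcount=3 -> skip
r=20=10100 popcount=2 -> skip
r=21=10101 popcount=3 -> skip
r=22=10110 popcount=3 -> skip
r=23=10111 popcount=4 -> KEEP
r=24=11000 popcount=2 -> skip
r=25=11001 popcount=3 -> skip
r=26=11010 popcount=3 -> skip
r=27=11011 popcount=4 -> KEEP
r=28=11100 popcount=3 -> skip
r=29=11101 popcount=4 -> KEEP
r=30=11110 popcount=4 -> KEEP
r=31=11111 popcount=5 -> skip
r=32=100000 popcount=1 -> skip
r=33=100001 popcount=2 -> skip
r=34=100010 popcount=2 -> skip
r=35=100011 popcount=3 -> skip
r=36=100100 popcount=2 -> skip
r=37=100101 popcount=3 -> skip
r=38=100110 popcount=3 -> skip
r=39=100111 popcount=4 -> KEEP
r=40=101000 popcount=2 -> skip
r=41=101001 popcount=3 -> skip
r=42=101010 popcount=3 -> skip
r=43=101011 popcount=4 -> KEEP
r=44=101100 popcount=3 -> skip
r=45=101101 popcount=4 -> KEEP
r=46=101110 popcount=4 -> KEEP
r=47=101111 popcount=5 -> skip
r=48=110000 popcount=2 -> skip
r=49=110001 popcount=3 -> skip
r=50=110010 popcount=3 -> skip
r=51=110011 popcount=4 -> KEEP
r=52=110100 popcount=3 -> skip
r=53=110101 popcount=4 -> KEEP
r=54=110110 popcount=4 -> KEEP
r=55=110111 popcount=5 -> skip
r=56=111000 popcount=3 -> skip
r=57=111001 popcount=4 -> KEEP
r=58=111010 popcount=4 -> KEEP
r=59=111011 popcount=5 -> skip
r=60=111100 popcount=4 -> KEEP
r=61=111101 popcount=5 -> skip
r=62=111110 popcount=5 -> skip
r=63=111111 popcount=6 -> skip
r=64=1000000 popcount=1 -> skip
r=65=1000001 popcount=2 -> skip
r=66=1000010 popcount=2 -> skip
r=67=1000011 popcount=3 -> skip
r=68=1000100 popcount=2 -> skip
r=69=1000101 popcount=3 -> skip
r=70=1000110 popcount=3 -> skip
r=71=1000111 popcount=4 -> KEEP
r=72=1001000 popcount=2 -> skip
r=73=1001001 popcount=3 -> skip
Kept rows: 23 27 29 30 39 43 45 46 51 53 54 57 58 60 71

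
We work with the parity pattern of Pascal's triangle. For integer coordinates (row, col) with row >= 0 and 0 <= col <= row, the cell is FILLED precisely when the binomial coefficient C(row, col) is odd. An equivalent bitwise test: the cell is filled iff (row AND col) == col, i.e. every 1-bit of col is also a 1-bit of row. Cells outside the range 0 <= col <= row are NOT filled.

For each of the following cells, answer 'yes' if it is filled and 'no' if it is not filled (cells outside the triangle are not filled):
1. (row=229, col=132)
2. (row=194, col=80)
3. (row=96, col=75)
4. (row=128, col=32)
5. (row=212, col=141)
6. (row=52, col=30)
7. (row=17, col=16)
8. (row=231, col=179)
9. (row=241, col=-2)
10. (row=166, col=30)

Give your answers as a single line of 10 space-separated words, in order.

(229,132): row=0b11100101, col=0b10000100, row AND col = 0b10000100 = 132; 132 == 132 -> filled
(194,80): row=0b11000010, col=0b1010000, row AND col = 0b1000000 = 64; 64 != 80 -> empty
(96,75): row=0b1100000, col=0b1001011, row AND col = 0b1000000 = 64; 64 != 75 -> empty
(128,32): row=0b10000000, col=0b100000, row AND col = 0b0 = 0; 0 != 32 -> empty
(212,141): row=0b11010100, col=0b10001101, row AND col = 0b10000100 = 132; 132 != 141 -> empty
(52,30): row=0b110100, col=0b11110, row AND col = 0b10100 = 20; 20 != 30 -> empty
(17,16): row=0b10001, col=0b10000, row AND col = 0b10000 = 16; 16 == 16 -> filled
(231,179): row=0b11100111, col=0b10110011, row AND col = 0b10100011 = 163; 163 != 179 -> empty
(241,-2): col outside [0, 241] -> not filled
(166,30): row=0b10100110, col=0b11110, row AND col = 0b110 = 6; 6 != 30 -> empty

Answer: yes no no no no no yes no no no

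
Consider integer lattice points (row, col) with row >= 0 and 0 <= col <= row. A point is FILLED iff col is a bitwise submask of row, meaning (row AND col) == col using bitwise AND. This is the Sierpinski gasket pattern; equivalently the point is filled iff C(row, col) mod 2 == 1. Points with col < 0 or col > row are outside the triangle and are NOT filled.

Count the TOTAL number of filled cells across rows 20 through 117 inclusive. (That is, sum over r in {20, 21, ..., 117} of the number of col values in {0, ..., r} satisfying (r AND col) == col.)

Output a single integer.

Answer: 1560

Derivation:
r20=10100 pc2: +4 =4
r21=10101 pc3: +8 =12
r22=10110 pc3: +8 =20
r23=10111 pc4: +16 =36
r24=11000 pc2: +4 =40
r25=11001 pc3: +8 =48
r26=11010 pc3: +8 =56
r27=11011 pc4: +16 =72
r28=11100 pc3: +8 =80
r29=11101 pc4: +16 =96
r30=11110 pc4: +16 =112
r31=11111 pc5: +32 =144
r32=100000 pc1: +2 =146
r33=100001 pc2: +4 =150
r34=100010 pc2: +4 =154
r35=100011 pc3: +8 =162
r36=100100 pc2: +4 =166
r37=100101 pc3: +8 =174
r38=100110 pc3: +8 =182
r39=100111 pc4: +16 =198
r40=101000 pc2: +4 =202
r41=101001 pc3: +8 =210
r42=101010 pc3: +8 =218
r43=101011 pc4: +16 =234
r44=101100 pc3: +8 =242
r45=101101 pc4: +16 =258
r46=101110 pc4: +16 =274
r47=101111 pc5: +32 =306
r48=110000 pc2: +4 =310
r49=110001 pc3: +8 =318
r50=110010 pc3: +8 =326
r51=110011 pc4: +16 =342
r52=110100 pc3: +8 =350
r53=110101 pc4: +16 =366
r54=110110 pc4: +16 =382
r55=110111 pc5: +32 =414
r56=111000 pc3: +8 =422
r57=111001 pc4: +16 =438
r58=111010 pc4: +16 =454
r59=111011 pc5: +32 =486
r60=111100 pc4: +16 =502
r61=111101 pc5: +32 =534
r62=111110 pc5: +32 =566
r63=111111 pc6: +64 =630
r64=1000000 pc1: +2 =632
r65=1000001 pc2: +4 =636
r66=1000010 pc2: +4 =640
r67=1000011 pc3: +8 =648
r68=1000100 pc2: +4 =652
r69=1000101 pc3: +8 =660
r70=1000110 pc3: +8 =668
r71=1000111 pc4: +16 =684
r72=1001000 pc2: +4 =688
r73=1001001 pc3: +8 =696
r74=1001010 pc3: +8 =704
r75=1001011 pc4: +16 =720
r76=1001100 pc3: +8 =728
r77=1001101 pc4: +16 =744
r78=1001110 pc4: +16 =760
r79=1001111 pc5: +32 =792
r80=1010000 pc2: +4 =796
r81=1010001 pc3: +8 =804
r82=1010010 pc3: +8 =812
r83=1010011 pc4: +16 =828
r84=1010100 pc3: +8 =836
r85=1010101 pc4: +16 =852
r86=1010110 pc4: +16 =868
r87=1010111 pc5: +32 =900
r88=1011000 pc3: +8 =908
r89=1011001 pc4: +16 =924
r90=1011010 pc4: +16 =940
r91=1011011 pc5: +32 =972
r92=1011100 pc4: +16 =988
r93=1011101 pc5: +32 =1020
r94=1011110 pc5: +32 =1052
r95=1011111 pc6: +64 =1116
r96=1100000 pc2: +4 =1120
r97=1100001 pc3: +8 =1128
r98=1100010 pc3: +8 =1136
r99=1100011 pc4: +16 =1152
r100=1100100 pc3: +8 =1160
r101=1100101 pc4: +16 =1176
r102=1100110 pc4: +16 =1192
r103=1100111 pc5: +32 =1224
r104=1101000 pc3: +8 =1232
r105=1101001 pc4: +16 =1248
r106=1101010 pc4: +16 =1264
r107=1101011 pc5: +32 =1296
r108=1101100 pc4: +16 =1312
r109=1101101 pc5: +32 =1344
r110=1101110 pc5: +32 =1376
r111=1101111 pc6: +64 =1440
r112=1110000 pc3: +8 =1448
r113=1110001 pc4: +16 =1464
r114=1110010 pc4: +16 =1480
r115=1110011 pc5: +32 =1512
r116=1110100 pc4: +16 =1528
r117=1110101 pc5: +32 =1560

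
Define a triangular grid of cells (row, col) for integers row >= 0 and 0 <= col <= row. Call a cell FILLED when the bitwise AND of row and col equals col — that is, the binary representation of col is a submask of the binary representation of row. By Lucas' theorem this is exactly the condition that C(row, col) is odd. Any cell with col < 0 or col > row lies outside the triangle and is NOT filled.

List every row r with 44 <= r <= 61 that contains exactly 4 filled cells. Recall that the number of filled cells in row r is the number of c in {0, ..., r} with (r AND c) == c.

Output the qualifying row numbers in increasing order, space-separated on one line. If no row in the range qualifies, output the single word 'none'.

Row r has 2^popcount(r) filled cells, so we need popcount(r) = log2(4) = 2.
Scan r = 44..61 and keep those with exactly 2 one-bits:
r=44=101100 popcount=3 -> skip
r=45=101101 popcount=4 -> skip
r=46=101110 popcount=4 -> skip
r=47=101111 popcount=5 -> skip
r=48=110000 popcount=2 -> KEEP
r=49=110001 popcount=3 -> skip
r=50=110010 popcount=3 -> skip
r=51=110011 popcount=4 -> skip
r=52=110100 popcount=3 -> skip
r=53=110101 popcount=4 -> skip
r=54=110110 popcount=4 -> skip
r=55=110111 popcount=5 -> skip
r=56=111000 popcount=3 -> skip
r=57=111001 popcount=4 -> skip
r=58=111010 popcount=4 -> skip
r=59=111011 popcount=5 -> skip
r=60=111100 popcount=4 -> skip
r=61=111101 popcount=5 -> skip
Kept rows: 48

Answer: 48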